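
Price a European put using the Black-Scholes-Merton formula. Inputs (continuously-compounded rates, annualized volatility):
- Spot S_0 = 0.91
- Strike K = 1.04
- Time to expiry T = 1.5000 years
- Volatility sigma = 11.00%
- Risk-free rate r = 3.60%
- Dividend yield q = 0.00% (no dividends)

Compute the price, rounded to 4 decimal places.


d1 = (ln(S/K) + (r - q + 0.5*sigma^2) * T) / (sigma * sqrt(T)) = -0.52297640
d2 = d1 - sigma * sqrt(T) = -0.65769833
exp(-rT) = 0.94743211; exp(-qT) = 1.00000000
P = K * exp(-rT) * N(-d2) - S_0 * exp(-qT) * N(-d1)
N(-d1) = 0.69950466; N(-d2) = 0.74463400
P = 1.0400 * 0.94743211 * 0.74463400 - 0.9100 * 1.00000000 * 0.69950466 = 0.0972

Answer: Price = 0.0972


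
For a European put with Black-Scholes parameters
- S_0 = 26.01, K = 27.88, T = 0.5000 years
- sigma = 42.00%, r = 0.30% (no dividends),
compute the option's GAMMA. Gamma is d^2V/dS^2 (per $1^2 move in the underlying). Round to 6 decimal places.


Answer: Gamma = 0.051480

Derivation:
d1 = -0.0802347547; d2 = -0.3772196028
phi(d1) = 0.3976602263; exp(-qT) = 1.0000000000; exp(-rT) = 0.9985011244
Gamma = exp(-qT) * phi(d1) / (S * sigma * sqrt(T)) = 1.0000000000 * 0.3976602263 / (26.0100 * 0.4200 * 0.7071067812) = 0.051480


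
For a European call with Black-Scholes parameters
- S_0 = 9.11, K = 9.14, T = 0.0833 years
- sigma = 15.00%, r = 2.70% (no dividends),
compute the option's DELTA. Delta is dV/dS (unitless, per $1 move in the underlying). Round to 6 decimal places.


d1 = -0.0023433375; d2 = -0.0456359466
phi(d1) = 0.3989411851; exp(-qT) = 1.0000000000; exp(-rT) = 0.9977534273
N(d1) = 0.4990651445
Delta = exp(-qT) * N(d1) = 1.0000000000 * 0.4990651445 = 0.499065

Answer: Delta = 0.499065


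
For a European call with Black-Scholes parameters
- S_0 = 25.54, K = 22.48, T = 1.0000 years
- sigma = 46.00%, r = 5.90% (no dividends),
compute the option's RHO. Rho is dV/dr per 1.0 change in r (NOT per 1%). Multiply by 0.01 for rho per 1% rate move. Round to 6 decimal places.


d1 = 0.6356952730; d2 = 0.1756952730
phi(d1) = 0.3259560335; exp(-qT) = 1.0000000000; exp(-rT) = 0.9427067692
N(d2) = 0.5697333254
Rho = K*T*exp(-rT)*N(d2) = 22.4800 * 1.0000 * 0.9427067692 * 0.5697333254 = 12.073816

Answer: Rho = 12.073816


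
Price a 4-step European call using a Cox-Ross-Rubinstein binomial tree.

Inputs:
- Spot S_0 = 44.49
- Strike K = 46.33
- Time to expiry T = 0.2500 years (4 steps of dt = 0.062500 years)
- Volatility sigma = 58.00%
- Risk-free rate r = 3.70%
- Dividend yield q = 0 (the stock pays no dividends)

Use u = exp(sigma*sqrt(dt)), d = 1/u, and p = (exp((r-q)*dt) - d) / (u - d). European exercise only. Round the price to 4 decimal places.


dt = T/N = 0.062500
u = exp(sigma*sqrt(dt)) = 1.156040; d = 1/u = 0.865022
p = (exp((r-q)*dt) - d) / (u - d) = 0.471769
Discount per step: exp(-r*dt) = 0.997690
Stock lattice S(k, i) with i counting down-moves:
  k=0: S(0,0) = 44.4900
  k=1: S(1,0) = 51.4322; S(1,1) = 38.4848
  k=2: S(2,0) = 59.4577; S(2,1) = 44.4900; S(2,2) = 33.2902
  k=3: S(3,0) = 68.7354; S(3,1) = 51.4322; S(3,2) = 38.4848; S(3,3) = 28.7968
  k=4: S(4,0) = 79.4608; S(4,1) = 59.4577; S(4,2) = 44.4900; S(4,3) = 33.2902; S(4,4) = 24.9099
Terminal payoffs V(N, i) = max(S_T - K, 0):
  V(4,0) = 33.130850; V(4,1) = 13.127659; V(4,2) = 0.000000; V(4,3) = 0.000000; V(4,4) = 0.000000
Backward induction: V(k, i) = exp(-r*dt) * [p * V(k+1, i) + (1-p) * V(k+1, i+1)].
  V(3,0) = exp(-r*dt) * [p*33.130850 + (1-p)*13.127659] = 22.512421
  V(3,1) = exp(-r*dt) * [p*13.127659 + (1-p)*0.000000] = 6.178915
  V(3,2) = exp(-r*dt) * [p*0.000000 + (1-p)*0.000000] = 0.000000
  V(3,3) = exp(-r*dt) * [p*0.000000 + (1-p)*0.000000] = 0.000000
  V(2,0) = exp(-r*dt) * [p*22.512421 + (1-p)*6.178915] = 13.852483
  V(2,1) = exp(-r*dt) * [p*6.178915 + (1-p)*0.000000] = 2.908286
  V(2,2) = exp(-r*dt) * [p*0.000000 + (1-p)*0.000000] = 0.000000
  V(1,0) = exp(-r*dt) * [p*13.852483 + (1-p)*2.908286] = 8.052774
  V(1,1) = exp(-r*dt) * [p*2.908286 + (1-p)*0.000000] = 1.368870
  V(0,0) = exp(-r*dt) * [p*8.052774 + (1-p)*1.368870] = 4.511682

Answer: Price = V(0,0) = 4.5117


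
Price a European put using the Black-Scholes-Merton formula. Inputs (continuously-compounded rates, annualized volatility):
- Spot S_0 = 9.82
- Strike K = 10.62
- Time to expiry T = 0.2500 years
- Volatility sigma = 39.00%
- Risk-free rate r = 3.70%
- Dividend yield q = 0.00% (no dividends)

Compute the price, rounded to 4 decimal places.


Answer: Price = 1.1900

Derivation:
d1 = (ln(S/K) + (r - q + 0.5*sigma^2) * T) / (sigma * sqrt(T)) = -0.25669433
d2 = d1 - sigma * sqrt(T) = -0.45169433
exp(-rT) = 0.99079265; exp(-qT) = 1.00000000
P = K * exp(-rT) * N(-d2) - S_0 * exp(-qT) * N(-d1)
N(-d1) = 0.60129262; N(-d2) = 0.67425540
P = 10.6200 * 0.99079265 * 0.67425540 - 9.8200 * 1.00000000 * 0.60129262 = 1.1900


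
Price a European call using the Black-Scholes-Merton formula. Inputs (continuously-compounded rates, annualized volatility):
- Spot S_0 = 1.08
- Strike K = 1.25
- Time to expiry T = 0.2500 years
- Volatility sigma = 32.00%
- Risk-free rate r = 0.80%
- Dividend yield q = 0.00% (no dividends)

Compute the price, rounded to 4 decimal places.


Answer: Price = 0.0186

Derivation:
d1 = (ln(S/K) + (r - q + 0.5*sigma^2) * T) / (sigma * sqrt(T)) = -0.82114069
d2 = d1 - sigma * sqrt(T) = -0.98114069
exp(-rT) = 0.99800200; exp(-qT) = 1.00000000
C = S_0 * exp(-qT) * N(d1) - K * exp(-rT) * N(d2)
N(d1) = 0.20578307; N(d2) = 0.16326168
C = 1.0800 * 1.00000000 * 0.20578307 - 1.2500 * 0.99800200 * 0.16326168 = 0.0186


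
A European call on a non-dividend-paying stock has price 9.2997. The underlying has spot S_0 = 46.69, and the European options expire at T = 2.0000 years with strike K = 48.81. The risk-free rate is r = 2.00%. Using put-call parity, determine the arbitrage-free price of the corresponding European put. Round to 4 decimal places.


Answer: Put price = 9.5058

Derivation:
Put-call parity: C - P = S_0 * exp(-qT) - K * exp(-rT).
S_0 * exp(-qT) = 46.6900 * 1.00000000 = 46.69000000
K * exp(-rT) = 48.8100 * 0.96078944 = 46.89613253
P = C - S*exp(-qT) + K*exp(-rT)
P = 9.2997 - 46.69000000 + 46.89613253 = 9.5058


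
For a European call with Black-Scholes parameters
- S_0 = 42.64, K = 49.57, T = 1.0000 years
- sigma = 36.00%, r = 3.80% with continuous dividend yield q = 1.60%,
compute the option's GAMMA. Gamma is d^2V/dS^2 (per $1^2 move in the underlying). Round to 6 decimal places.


Answer: Gamma = 0.025178

Derivation:
d1 = -0.1772028672; d2 = -0.5372028672
phi(d1) = 0.3927276298; exp(-qT) = 0.9841273201; exp(-rT) = 0.9627129409
Gamma = exp(-qT) * phi(d1) / (S * sigma * sqrt(T)) = 0.9841273201 * 0.3927276298 / (42.6400 * 0.3600 * 1.0000000000) = 0.025178


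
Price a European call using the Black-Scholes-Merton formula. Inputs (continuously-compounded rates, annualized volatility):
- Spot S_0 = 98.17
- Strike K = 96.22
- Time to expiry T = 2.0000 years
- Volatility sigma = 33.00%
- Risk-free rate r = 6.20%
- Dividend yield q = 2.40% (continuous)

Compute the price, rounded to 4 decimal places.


Answer: Price = 21.0998

Derivation:
d1 = (ln(S/K) + (r - q + 0.5*sigma^2) * T) / (sigma * sqrt(T)) = 0.43918495
d2 = d1 - sigma * sqrt(T) = -0.02750553
exp(-rT) = 0.88337984; exp(-qT) = 0.95313379
C = S_0 * exp(-qT) * N(d1) - K * exp(-rT) * N(d2)
N(d1) = 0.66973624; N(d2) = 0.48902827
C = 98.1700 * 0.95313379 * 0.66973624 - 96.2200 * 0.88337984 * 0.48902827 = 21.0998


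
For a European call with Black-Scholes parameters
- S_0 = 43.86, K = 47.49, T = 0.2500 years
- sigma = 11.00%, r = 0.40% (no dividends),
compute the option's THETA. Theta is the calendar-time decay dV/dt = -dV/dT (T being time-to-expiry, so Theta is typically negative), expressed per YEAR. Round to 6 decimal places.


d1 = -1.4000712649; d2 = -1.4550712649
phi(d1) = 0.1497125276; exp(-qT) = 1.0000000000; exp(-rT) = 0.9990004998
Theta = -S*exp(-qT)*phi(d1)*sigma/(2*sqrt(T)) - r*K*exp(-rT)*N(d2) + q*S*exp(-qT)*N(d1)
N(d1) = 0.0807459894; N(d2) = 0.0728247667; sqrt(T) = 0.5000000000
Term 1 = -43.8600 * 1.0000000000 * 0.1497125276 * 0.1100 / (2 * 0.5000000000) = -0.7223030607
Term 2 = -0.0040 * 47.4900 * 0.9990004998 * 0.0728247667 = -0.0138199658
Term 3 = 0 (no dividend yield, q = 0)
Theta = -0.7223030607 + (-0.0138199658) + (0.0000000000) = -0.736123

Answer: Theta = -0.736123


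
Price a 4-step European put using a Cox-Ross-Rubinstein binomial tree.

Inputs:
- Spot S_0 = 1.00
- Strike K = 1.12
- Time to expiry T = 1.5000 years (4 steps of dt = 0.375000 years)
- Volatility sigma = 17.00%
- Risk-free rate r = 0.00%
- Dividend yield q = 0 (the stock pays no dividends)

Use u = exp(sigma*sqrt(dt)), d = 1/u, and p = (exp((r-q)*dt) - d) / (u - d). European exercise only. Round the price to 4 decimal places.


Answer: Price = V(0,0) = 0.1650

Derivation:
dt = T/N = 0.375000
u = exp(sigma*sqrt(dt)) = 1.109715; d = 1/u = 0.901132
p = (exp((r-q)*dt) - d) / (u - d) = 0.473998
Discount per step: exp(-r*dt) = 1.000000
Stock lattice S(k, i) with i counting down-moves:
  k=0: S(0,0) = 1.0000
  k=1: S(1,0) = 1.1097; S(1,1) = 0.9011
  k=2: S(2,0) = 1.2315; S(2,1) = 1.0000; S(2,2) = 0.8120
  k=3: S(3,0) = 1.3666; S(3,1) = 1.1097; S(3,2) = 0.9011; S(3,3) = 0.7318
  k=4: S(4,0) = 1.5165; S(4,1) = 1.2315; S(4,2) = 1.0000; S(4,3) = 0.8120; S(4,4) = 0.6594
Terminal payoffs V(N, i) = max(K - S_T, 0):
  V(4,0) = 0.000000; V(4,1) = 0.000000; V(4,2) = 0.120000; V(4,3) = 0.307961; V(4,4) = 0.460592
Backward induction: V(k, i) = exp(-r*dt) * [p * V(k+1, i) + (1-p) * V(k+1, i+1)].
  V(3,0) = exp(-r*dt) * [p*0.000000 + (1-p)*0.000000] = 0.000000
  V(3,1) = exp(-r*dt) * [p*0.000000 + (1-p)*0.120000] = 0.063120
  V(3,2) = exp(-r*dt) * [p*0.120000 + (1-p)*0.307961] = 0.218868
  V(3,3) = exp(-r*dt) * [p*0.307961 + (1-p)*0.460592] = 0.388245
  V(2,0) = exp(-r*dt) * [p*0.000000 + (1-p)*0.063120] = 0.033201
  V(2,1) = exp(-r*dt) * [p*0.063120 + (1-p)*0.218868] = 0.145044
  V(2,2) = exp(-r*dt) * [p*0.218868 + (1-p)*0.388245] = 0.307961
  V(1,0) = exp(-r*dt) * [p*0.033201 + (1-p)*0.145044] = 0.092031
  V(1,1) = exp(-r*dt) * [p*0.145044 + (1-p)*0.307961] = 0.230739
  V(0,0) = exp(-r*dt) * [p*0.092031 + (1-p)*0.230739] = 0.164991


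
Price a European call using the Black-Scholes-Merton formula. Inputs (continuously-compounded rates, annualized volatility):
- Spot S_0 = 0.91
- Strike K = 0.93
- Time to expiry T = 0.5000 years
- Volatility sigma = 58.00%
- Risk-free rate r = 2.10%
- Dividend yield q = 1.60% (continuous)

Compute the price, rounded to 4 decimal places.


d1 = (ln(S/K) + (r - q + 0.5*sigma^2) * T) / (sigma * sqrt(T)) = 0.15814812
d2 = d1 - sigma * sqrt(T) = -0.25197381
exp(-rT) = 0.98955493; exp(-qT) = 0.99203191
C = S_0 * exp(-qT) * N(d1) - K * exp(-rT) * N(d2)
N(d1) = 0.56282996; N(d2) = 0.40053065
C = 0.9100 * 0.99203191 * 0.56282996 - 0.9300 * 0.98955493 * 0.40053065 = 0.1395

Answer: Price = 0.1395


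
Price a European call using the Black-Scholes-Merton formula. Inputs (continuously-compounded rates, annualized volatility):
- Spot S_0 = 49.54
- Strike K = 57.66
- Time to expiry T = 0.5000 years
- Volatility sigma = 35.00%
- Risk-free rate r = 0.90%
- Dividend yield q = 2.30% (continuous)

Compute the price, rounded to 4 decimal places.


Answer: Price = 2.0587

Derivation:
d1 = (ln(S/K) + (r - q + 0.5*sigma^2) * T) / (sigma * sqrt(T)) = -0.51783760
d2 = d1 - sigma * sqrt(T) = -0.76532498
exp(-rT) = 0.99551011; exp(-qT) = 0.98856587
C = S_0 * exp(-qT) * N(d1) - K * exp(-rT) * N(d2)
N(d1) = 0.30228579; N(d2) = 0.22203903
C = 49.5400 * 0.98856587 * 0.30228579 - 57.6600 * 0.99551011 * 0.22203903 = 2.0587


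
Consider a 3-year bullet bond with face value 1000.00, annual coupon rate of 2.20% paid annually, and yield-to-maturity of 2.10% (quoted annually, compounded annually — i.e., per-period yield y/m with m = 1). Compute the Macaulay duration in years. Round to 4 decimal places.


Answer: Macaulay duration = 2.9360 years

Derivation:
Coupon per period c = face * coupon_rate / m = 22.000000
Periods per year m = 1; per-period yield y/m = 0.021000
Number of cashflows N = 3
Cashflows (t years, CF_t, discount factor 1/(1+y/m)^(m*t), PV):
  t = 1.0000: CF_t = 22.000000, DF = 0.979432, PV = 21.547502
  t = 2.0000: CF_t = 22.000000, DF = 0.959287, PV = 21.104312
  t = 3.0000: CF_t = 1022.000000, DF = 0.939556, PV = 960.226461
Price P = sum_t PV_t = 1002.878275
Macaulay numerator sum_t t * PV_t:
  t * PV_t at t = 1.0000: 21.547502
  t * PV_t at t = 2.0000: 42.208624
  t * PV_t at t = 3.0000: 2880.679382
Macaulay duration D = (sum_t t * PV_t) / P = 2944.435508 / 1002.878275 = 2.935985


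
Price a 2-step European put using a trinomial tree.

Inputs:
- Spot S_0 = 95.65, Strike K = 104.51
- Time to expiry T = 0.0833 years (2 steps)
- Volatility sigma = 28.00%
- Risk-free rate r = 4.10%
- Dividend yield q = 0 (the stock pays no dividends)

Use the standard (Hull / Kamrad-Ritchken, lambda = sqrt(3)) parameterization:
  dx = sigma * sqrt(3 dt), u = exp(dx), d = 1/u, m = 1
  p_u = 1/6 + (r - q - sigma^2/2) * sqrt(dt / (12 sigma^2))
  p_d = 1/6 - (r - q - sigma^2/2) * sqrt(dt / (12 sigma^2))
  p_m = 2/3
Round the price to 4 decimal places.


dt = T/N = 0.041650; dx = sigma*sqrt(3*dt) = 0.098975
u = exp(dx) = 1.104039; d = 1/u = 0.905765
p_u = 0.167045, p_m = 0.666667, p_d = 0.166288
Discount per step: exp(-r*dt) = 0.998294
Stock lattice S(k, j) with j the centered position index:
  k=0: S(0,+0) = 95.6500
  k=1: S(1,-1) = 86.6364; S(1,+0) = 95.6500; S(1,+1) = 105.6013
  k=2: S(2,-2) = 78.4723; S(2,-1) = 86.6364; S(2,+0) = 95.6500; S(2,+1) = 105.6013; S(2,+2) = 116.5880
Terminal payoffs V(N, j) = max(K - S_T, 0):
  V(2,-2) = 26.037723; V(2,-1) = 17.873557; V(2,+0) = 8.860000; V(2,+1) = 0.000000; V(2,+2) = 0.000000
Backward induction: V(k, j) = exp(-r*dt) * [p_u * V(k+1, j+1) + p_m * V(k+1, j) + p_d * V(k+1, j-1)]
  V(1,-1) = exp(-r*dt) * [p_u*8.860000 + p_m*17.873557 + p_d*26.037723] = 17.695243
  V(1,+0) = exp(-r*dt) * [p_u*0.000000 + p_m*8.860000 + p_d*17.873557] = 8.863675
  V(1,+1) = exp(-r*dt) * [p_u*0.000000 + p_m*0.000000 + p_d*8.860000] = 1.470797
  V(0,+0) = exp(-r*dt) * [p_u*1.470797 + p_m*8.863675 + p_d*17.695243] = 9.081790

Answer: Price = V(0,0) = 9.0818


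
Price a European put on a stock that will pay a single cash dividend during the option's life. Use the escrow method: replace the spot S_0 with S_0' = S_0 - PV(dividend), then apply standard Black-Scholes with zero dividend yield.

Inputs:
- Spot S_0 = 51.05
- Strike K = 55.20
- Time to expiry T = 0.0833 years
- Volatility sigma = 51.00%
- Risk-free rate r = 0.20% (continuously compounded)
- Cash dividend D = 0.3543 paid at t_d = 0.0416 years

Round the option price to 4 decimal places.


PV(D) = D * exp(-r * t_d) = 0.3543 * 0.99991680 = 0.35427052
S_0' = S_0 - PV(D) = 51.0500 - 0.35427052 = 50.69572948
d1 = (ln(S_0'/K) + (r + sigma^2/2)*T) / (sigma*sqrt(T)) = -0.50356043
d2 = d1 - sigma*sqrt(T) = -0.65075530
exp(-rT) = 0.99983341
N(-d1) = 0.69271485; N(-d2) = 0.74239777
P = K * exp(-rT) * N(-d2) - S_0' * N(-d1) = 55.2000 * 0.99983341 * 0.74239777 - 50.69572948 * 0.69271485 = 5.8558

Answer: Price = 5.8558


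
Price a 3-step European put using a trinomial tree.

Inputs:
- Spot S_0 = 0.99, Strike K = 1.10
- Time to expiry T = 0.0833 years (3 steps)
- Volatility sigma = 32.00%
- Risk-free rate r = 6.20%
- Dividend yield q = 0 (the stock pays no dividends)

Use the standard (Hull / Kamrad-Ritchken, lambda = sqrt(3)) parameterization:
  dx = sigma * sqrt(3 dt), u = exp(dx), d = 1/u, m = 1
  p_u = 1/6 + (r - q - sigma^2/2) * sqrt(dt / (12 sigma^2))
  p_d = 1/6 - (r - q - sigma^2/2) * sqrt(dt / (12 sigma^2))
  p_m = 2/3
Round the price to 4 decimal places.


dt = T/N = 0.027767; dx = sigma*sqrt(3*dt) = 0.092358
u = exp(dx) = 1.096757; d = 1/u = 0.911779
p_u = 0.168290, p_m = 0.666667, p_d = 0.165043
Discount per step: exp(-r*dt) = 0.998280
Stock lattice S(k, j) with j the centered position index:
  k=0: S(0,+0) = 0.9900
  k=1: S(1,-1) = 0.9027; S(1,+0) = 0.9900; S(1,+1) = 1.0858
  k=2: S(2,-2) = 0.8230; S(2,-1) = 0.9027; S(2,+0) = 0.9900; S(2,+1) = 1.0858; S(2,+2) = 1.1908
  k=3: S(3,-3) = 0.7504; S(3,-2) = 0.8230; S(3,-1) = 0.9027; S(3,+0) = 0.9900; S(3,+1) = 1.0858; S(3,+2) = 1.1908; S(3,+3) = 1.3061
Terminal payoffs V(N, j) = max(K - S_T, 0):
  V(3,-3) = 0.349581; V(3,-2) = 0.276972; V(3,-1) = 0.197339; V(3,+0) = 0.110000; V(3,+1) = 0.014211; V(3,+2) = 0.000000; V(3,+3) = 0.000000
Backward induction: V(k, j) = exp(-r*dt) * [p_u * V(k+1, j+1) + p_m * V(k+1, j) + p_d * V(k+1, j-1)]
  V(2,-2) = exp(-r*dt) * [p_u*0.197339 + p_m*0.276972 + p_d*0.349581] = 0.275080
  V(2,-1) = exp(-r*dt) * [p_u*0.110000 + p_m*0.197339 + p_d*0.276972] = 0.195447
  V(2,+0) = exp(-r*dt) * [p_u*0.014211 + p_m*0.110000 + p_d*0.197339] = 0.108108
  V(2,+1) = exp(-r*dt) * [p_u*0.000000 + p_m*0.014211 + p_d*0.110000] = 0.027581
  V(2,+2) = exp(-r*dt) * [p_u*0.000000 + p_m*0.000000 + p_d*0.014211] = 0.002341
  V(1,-1) = exp(-r*dt) * [p_u*0.108108 + p_m*0.195447 + p_d*0.275080] = 0.193558
  V(1,+0) = exp(-r*dt) * [p_u*0.027581 + p_m*0.108108 + p_d*0.195447] = 0.108783
  V(1,+1) = exp(-r*dt) * [p_u*0.002341 + p_m*0.027581 + p_d*0.108108] = 0.036561
  V(0,+0) = exp(-r*dt) * [p_u*0.036561 + p_m*0.108783 + p_d*0.193558] = 0.110430

Answer: Price = V(0,0) = 0.1104


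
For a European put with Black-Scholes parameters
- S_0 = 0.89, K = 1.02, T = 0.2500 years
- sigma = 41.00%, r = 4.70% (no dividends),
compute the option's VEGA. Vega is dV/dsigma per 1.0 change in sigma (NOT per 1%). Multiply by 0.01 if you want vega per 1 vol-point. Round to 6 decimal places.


d1 = -0.5052387490; d2 = -0.7102387490
phi(d1) = 0.3511395241; exp(-qT) = 1.0000000000; exp(-rT) = 0.9883187617
Vega = S * exp(-qT) * phi(d1) * sqrt(T) = 0.8900 * 1.0000000000 * 0.3511395241 * 0.5000000000 = 0.156257

Answer: Vega = 0.156257


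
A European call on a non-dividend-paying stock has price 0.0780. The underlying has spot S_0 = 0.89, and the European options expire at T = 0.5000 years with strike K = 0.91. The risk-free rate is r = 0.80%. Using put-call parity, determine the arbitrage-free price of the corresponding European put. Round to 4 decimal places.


Answer: Put price = 0.0944

Derivation:
Put-call parity: C - P = S_0 * exp(-qT) - K * exp(-rT).
S_0 * exp(-qT) = 0.8900 * 1.00000000 = 0.89000000
K * exp(-rT) = 0.9100 * 0.99600799 = 0.90636727
P = C - S*exp(-qT) + K*exp(-rT)
P = 0.0780 - 0.89000000 + 0.90636727 = 0.0944


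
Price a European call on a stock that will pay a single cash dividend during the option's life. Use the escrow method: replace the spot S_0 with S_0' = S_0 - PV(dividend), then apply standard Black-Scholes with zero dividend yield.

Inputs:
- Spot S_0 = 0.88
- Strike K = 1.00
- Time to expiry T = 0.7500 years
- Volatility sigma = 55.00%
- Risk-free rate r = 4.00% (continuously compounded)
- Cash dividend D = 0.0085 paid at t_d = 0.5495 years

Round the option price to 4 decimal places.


Answer: Price = 0.1283

Derivation:
PV(D) = D * exp(-r * t_d) = 0.0085 * 0.97825980 = 0.00831521
S_0' = S_0 - PV(D) = 0.8800 - 0.00831521 = 0.87168479
d1 = (ln(S_0'/K) + (r + sigma^2/2)*T) / (sigma*sqrt(T)) = 0.01282789
d2 = d1 - sigma*sqrt(T) = -0.46348608
exp(-rT) = 0.97044553
N(d1) = 0.50511745; N(d2) = 0.32150799
C = S_0' * N(d1) - K * exp(-rT) * N(d2) = 0.87168479 * 0.50511745 - 1.0000 * 0.97044553 * 0.32150799 = 0.1283


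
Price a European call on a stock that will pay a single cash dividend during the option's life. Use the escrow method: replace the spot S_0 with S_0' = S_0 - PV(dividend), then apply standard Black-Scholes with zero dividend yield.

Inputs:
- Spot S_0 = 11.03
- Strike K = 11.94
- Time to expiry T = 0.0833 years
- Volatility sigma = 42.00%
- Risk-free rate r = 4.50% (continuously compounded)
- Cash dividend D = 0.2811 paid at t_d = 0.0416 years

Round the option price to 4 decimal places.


Answer: Price = 0.1545

Derivation:
PV(D) = D * exp(-r * t_d) = 0.2811 * 0.99812975 = 0.28057427
S_0' = S_0 - PV(D) = 11.0300 - 0.28057427 = 10.74942573
d1 = (ln(S_0'/K) + (r + sigma^2/2)*T) / (sigma*sqrt(T)) = -0.77501034
d2 = d1 - sigma*sqrt(T) = -0.89622965
exp(-rT) = 0.99625852
N(d1) = 0.21916677; N(d2) = 0.18506506
C = S_0' * N(d1) - K * exp(-rT) * N(d2) = 10.74942573 * 0.21916677 - 11.9400 * 0.99625852 * 0.18506506 = 0.1545


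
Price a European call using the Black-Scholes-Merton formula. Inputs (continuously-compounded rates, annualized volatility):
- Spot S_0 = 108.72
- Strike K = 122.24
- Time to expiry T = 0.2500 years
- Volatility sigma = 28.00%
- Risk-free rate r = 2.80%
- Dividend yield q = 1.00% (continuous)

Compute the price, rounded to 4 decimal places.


Answer: Price = 1.9109

Derivation:
d1 = (ln(S/K) + (r - q + 0.5*sigma^2) * T) / (sigma * sqrt(T)) = -0.73507540
d2 = d1 - sigma * sqrt(T) = -0.87507540
exp(-rT) = 0.99302444; exp(-qT) = 0.99750312
C = S_0 * exp(-qT) * N(d1) - K * exp(-rT) * N(d2)
N(d1) = 0.23114679; N(d2) = 0.19076644
C = 108.7200 * 0.99750312 * 0.23114679 - 122.2400 * 0.99302444 * 0.19076644 = 1.9109


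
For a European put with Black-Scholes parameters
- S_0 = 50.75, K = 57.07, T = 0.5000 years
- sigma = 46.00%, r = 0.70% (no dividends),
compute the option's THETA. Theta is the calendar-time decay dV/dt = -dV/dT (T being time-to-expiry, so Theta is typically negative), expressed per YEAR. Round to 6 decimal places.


d1 = -0.1874354588; d2 = -0.5127045782
phi(d1) = 0.3919956411; exp(-qT) = 1.0000000000; exp(-rT) = 0.9965061179
Theta = -S*exp(-qT)*phi(d1)*sigma/(2*sqrt(T)) + r*K*exp(-rT)*N(-d2) - q*S*exp(-qT)*N(-d1)
N(-d1) = 0.5743403885; N(-d2) = 0.6959210066; sqrt(T) = 0.7071067812
Term 1 = -50.7500 * 1.0000000000 * 0.3919956411 * 0.4600 / (2 * 0.7071067812) = -6.4708319060
Term 2 = 0.0070 * 57.0700 * 0.9965061179 * 0.6959210066 = 0.2770421366
Term 3 = 0 (no dividend yield, q = 0)
Theta = -6.4708319060 + (0.2770421366) + (0.0000000000) = -6.193790

Answer: Theta = -6.193790


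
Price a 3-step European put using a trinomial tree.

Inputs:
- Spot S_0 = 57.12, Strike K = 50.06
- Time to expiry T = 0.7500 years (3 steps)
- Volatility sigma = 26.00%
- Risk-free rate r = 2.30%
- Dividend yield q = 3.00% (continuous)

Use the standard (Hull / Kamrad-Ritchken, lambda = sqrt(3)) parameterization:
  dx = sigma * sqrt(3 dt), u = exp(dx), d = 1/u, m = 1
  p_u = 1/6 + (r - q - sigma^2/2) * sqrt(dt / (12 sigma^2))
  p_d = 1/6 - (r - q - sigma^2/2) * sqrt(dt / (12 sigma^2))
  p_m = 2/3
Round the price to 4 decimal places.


dt = T/N = 0.250000; dx = sigma*sqrt(3*dt) = 0.225167
u = exp(dx) = 1.252531; d = 1/u = 0.798383
p_u = 0.144017, p_m = 0.666667, p_d = 0.189317
Discount per step: exp(-r*dt) = 0.994266
Stock lattice S(k, j) with j the centered position index:
  k=0: S(0,+0) = 57.1200
  k=1: S(1,-1) = 45.6036; S(1,+0) = 57.1200; S(1,+1) = 71.5446
  k=2: S(2,-2) = 36.4092; S(2,-1) = 45.6036; S(2,+0) = 57.1200; S(2,+1) = 71.5446; S(2,+2) = 89.6118
  k=3: S(3,-3) = 29.0685; S(3,-2) = 36.4092; S(3,-1) = 45.6036; S(3,+0) = 57.1200; S(3,+1) = 71.5446; S(3,+2) = 89.6118; S(3,+3) = 112.2416
Terminal payoffs V(N, j) = max(K - S_T, 0):
  V(3,-3) = 20.991518; V(3,-2) = 13.650814; V(3,-1) = 4.456352; V(3,+0) = 0.000000; V(3,+1) = 0.000000; V(3,+2) = 0.000000; V(3,+3) = 0.000000
Backward induction: V(k, j) = exp(-r*dt) * [p_u * V(k+1, j+1) + p_m * V(k+1, j) + p_d * V(k+1, j-1)]
  V(2,-2) = exp(-r*dt) * [p_u*4.456352 + p_m*13.650814 + p_d*20.991518] = 13.637731
  V(2,-1) = exp(-r*dt) * [p_u*0.000000 + p_m*4.456352 + p_d*13.650814] = 5.523376
  V(2,+0) = exp(-r*dt) * [p_u*0.000000 + p_m*0.000000 + p_d*4.456352] = 0.838824
  V(2,+1) = exp(-r*dt) * [p_u*0.000000 + p_m*0.000000 + p_d*0.000000] = 0.000000
  V(2,+2) = exp(-r*dt) * [p_u*0.000000 + p_m*0.000000 + p_d*0.000000] = 0.000000
  V(1,-1) = exp(-r*dt) * [p_u*0.838824 + p_m*5.523376 + p_d*13.637731] = 6.348296
  V(1,+0) = exp(-r*dt) * [p_u*0.000000 + p_m*0.838824 + p_d*5.523376] = 1.595681
  V(1,+1) = exp(-r*dt) * [p_u*0.000000 + p_m*0.000000 + p_d*0.838824] = 0.157893
  V(0,+0) = exp(-r*dt) * [p_u*0.157893 + p_m*1.595681 + p_d*6.348296] = 2.275244

Answer: Price = V(0,0) = 2.2752


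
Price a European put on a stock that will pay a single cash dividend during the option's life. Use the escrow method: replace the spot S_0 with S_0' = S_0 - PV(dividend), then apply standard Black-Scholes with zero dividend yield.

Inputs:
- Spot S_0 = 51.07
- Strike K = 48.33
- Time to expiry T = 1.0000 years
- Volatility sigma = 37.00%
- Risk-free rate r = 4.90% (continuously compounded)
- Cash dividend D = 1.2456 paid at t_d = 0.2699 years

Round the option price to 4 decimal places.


PV(D) = D * exp(-r * t_d) = 1.2456 * 0.98686197 = 1.22923527
S_0' = S_0 - PV(D) = 51.0700 - 1.22923527 = 49.84076473
d1 = (ln(S_0'/K) + (r + sigma^2/2)*T) / (sigma*sqrt(T)) = 0.40062360
d2 = d1 - sigma*sqrt(T) = 0.03062360
exp(-rT) = 0.95218113
N(-d1) = 0.34434863; N(-d2) = 0.48778486
P = K * exp(-rT) * N(-d2) - S_0' * N(-d1) = 48.3300 * 0.95218113 * 0.48778486 - 49.84076473 * 0.34434863 = 5.2847

Answer: Price = 5.2847


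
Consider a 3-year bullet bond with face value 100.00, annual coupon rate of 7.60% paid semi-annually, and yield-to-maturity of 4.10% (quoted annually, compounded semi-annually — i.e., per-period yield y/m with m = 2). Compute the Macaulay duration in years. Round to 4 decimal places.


Answer: Macaulay duration = 2.7523 years

Derivation:
Coupon per period c = face * coupon_rate / m = 3.800000
Periods per year m = 2; per-period yield y/m = 0.020500
Number of cashflows N = 6
Cashflows (t years, CF_t, discount factor 1/(1+y/m)^(m*t), PV):
  t = 0.5000: CF_t = 3.800000, DF = 0.979912, PV = 3.723665
  t = 1.0000: CF_t = 3.800000, DF = 0.960227, PV = 3.648863
  t = 1.5000: CF_t = 3.800000, DF = 0.940938, PV = 3.575564
  t = 2.0000: CF_t = 3.800000, DF = 0.922036, PV = 3.503737
  t = 2.5000: CF_t = 3.800000, DF = 0.903514, PV = 3.433354
  t = 3.0000: CF_t = 103.800000, DF = 0.885364, PV = 91.900802
Price P = sum_t PV_t = 109.785985
Macaulay numerator sum_t t * PV_t:
  t * PV_t at t = 0.5000: 1.861832
  t * PV_t at t = 1.0000: 3.648863
  t * PV_t at t = 1.5000: 5.363346
  t * PV_t at t = 2.0000: 7.007475
  t * PV_t at t = 2.5000: 8.583384
  t * PV_t at t = 3.0000: 275.702405
Macaulay duration D = (sum_t t * PV_t) / P = 302.167306 / 109.785985 = 2.752330


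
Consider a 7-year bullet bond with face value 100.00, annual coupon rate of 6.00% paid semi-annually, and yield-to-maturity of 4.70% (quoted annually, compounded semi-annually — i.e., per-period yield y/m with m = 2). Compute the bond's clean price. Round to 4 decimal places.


Coupon per period c = face * coupon_rate / m = 3.000000
Periods per year m = 2; per-period yield y/m = 0.023500
Number of cashflows N = 14
Cashflows (t years, CF_t, discount factor 1/(1+y/m)^(m*t), PV):
  t = 0.5000: CF_t = 3.000000, DF = 0.977040, PV = 2.931119
  t = 1.0000: CF_t = 3.000000, DF = 0.954606, PV = 2.863819
  t = 1.5000: CF_t = 3.000000, DF = 0.932688, PV = 2.798064
  t = 2.0000: CF_t = 3.000000, DF = 0.911273, PV = 2.733820
  t = 2.5000: CF_t = 3.000000, DF = 0.890350, PV = 2.671050
  t = 3.0000: CF_t = 3.000000, DF = 0.869907, PV = 2.609722
  t = 3.5000: CF_t = 3.000000, DF = 0.849934, PV = 2.549801
  t = 4.0000: CF_t = 3.000000, DF = 0.830419, PV = 2.491257
  t = 4.5000: CF_t = 3.000000, DF = 0.811352, PV = 2.434056
  t = 5.0000: CF_t = 3.000000, DF = 0.792723, PV = 2.378169
  t = 5.5000: CF_t = 3.000000, DF = 0.774522, PV = 2.323566
  t = 6.0000: CF_t = 3.000000, DF = 0.756739, PV = 2.270216
  t = 6.5000: CF_t = 3.000000, DF = 0.739363, PV = 2.218090
  t = 7.0000: CF_t = 103.000000, DF = 0.722387, PV = 74.405899
Price P = sum_t PV_t = 107.678647

Answer: Price = 107.6786


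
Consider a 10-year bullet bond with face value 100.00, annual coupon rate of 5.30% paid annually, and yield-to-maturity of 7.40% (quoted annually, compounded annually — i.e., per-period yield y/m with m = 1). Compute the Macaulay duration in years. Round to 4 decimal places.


Answer: Macaulay duration = 7.8274 years

Derivation:
Coupon per period c = face * coupon_rate / m = 5.300000
Periods per year m = 1; per-period yield y/m = 0.074000
Number of cashflows N = 10
Cashflows (t years, CF_t, discount factor 1/(1+y/m)^(m*t), PV):
  t = 1.0000: CF_t = 5.300000, DF = 0.931099, PV = 4.934823
  t = 2.0000: CF_t = 5.300000, DF = 0.866945, PV = 4.594807
  t = 3.0000: CF_t = 5.300000, DF = 0.807211, PV = 4.278219
  t = 4.0000: CF_t = 5.300000, DF = 0.751593, PV = 3.983444
  t = 5.0000: CF_t = 5.300000, DF = 0.699808, PV = 3.708980
  t = 6.0000: CF_t = 5.300000, DF = 0.651590, PV = 3.453426
  t = 7.0000: CF_t = 5.300000, DF = 0.606694, PV = 3.215481
  t = 8.0000: CF_t = 5.300000, DF = 0.564892, PV = 2.993930
  t = 9.0000: CF_t = 5.300000, DF = 0.525971, PV = 2.787644
  t = 10.0000: CF_t = 105.300000, DF = 0.489731, PV = 51.568626
Price P = sum_t PV_t = 85.519380
Macaulay numerator sum_t t * PV_t:
  t * PV_t at t = 1.0000: 4.934823
  t * PV_t at t = 2.0000: 9.189615
  t * PV_t at t = 3.0000: 12.834657
  t * PV_t at t = 4.0000: 15.933777
  t * PV_t at t = 5.0000: 18.544899
  t * PV_t at t = 6.0000: 20.720557
  t * PV_t at t = 7.0000: 22.508365
  t * PV_t at t = 8.0000: 23.951439
  t * PV_t at t = 9.0000: 25.088798
  t * PV_t at t = 10.0000: 515.686257
Macaulay duration D = (sum_t t * PV_t) / P = 669.393186 / 85.519380 = 7.827386


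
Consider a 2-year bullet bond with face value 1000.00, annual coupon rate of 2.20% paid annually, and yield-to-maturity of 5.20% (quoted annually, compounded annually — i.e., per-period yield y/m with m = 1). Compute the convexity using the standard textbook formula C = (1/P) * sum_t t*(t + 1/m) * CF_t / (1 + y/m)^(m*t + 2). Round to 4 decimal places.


Coupon per period c = face * coupon_rate / m = 22.000000
Periods per year m = 1; per-period yield y/m = 0.052000
Number of cashflows N = 2
Cashflows (t years, CF_t, discount factor 1/(1+y/m)^(m*t), PV):
  t = 1.0000: CF_t = 22.000000, DF = 0.950570, PV = 20.912548
  t = 2.0000: CF_t = 1022.000000, DF = 0.903584, PV = 923.462823
Price P = sum_t PV_t = 944.375370
Convexity numerator sum_t t*(t + 1/m) * CF_t / (1+y/m)^(m*t + 2):
  t = 1.0000: term = 37.792486
  t = 2.0000: term = 5006.557253
Convexity = (1/P) * sum = 5044.349738 / 944.375370 = 5.341467

Answer: Convexity = 5.3415


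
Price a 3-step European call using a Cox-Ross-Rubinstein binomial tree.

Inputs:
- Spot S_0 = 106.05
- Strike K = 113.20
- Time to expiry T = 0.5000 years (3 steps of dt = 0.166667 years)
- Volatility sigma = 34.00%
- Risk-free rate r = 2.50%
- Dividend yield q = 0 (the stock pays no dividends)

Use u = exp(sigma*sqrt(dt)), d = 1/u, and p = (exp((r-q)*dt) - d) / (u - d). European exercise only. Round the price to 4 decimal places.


dt = T/N = 0.166667
u = exp(sigma*sqrt(dt)) = 1.148899; d = 1/u = 0.870398
p = (exp((r-q)*dt) - d) / (u - d) = 0.480347
Discount per step: exp(-r*dt) = 0.995842
Stock lattice S(k, i) with i counting down-moves:
  k=0: S(0,0) = 106.0500
  k=1: S(1,0) = 121.8408; S(1,1) = 92.3057
  k=2: S(2,0) = 139.9828; S(2,1) = 106.0500; S(2,2) = 80.3427
  k=3: S(3,0) = 160.8261; S(3,1) = 121.8408; S(3,2) = 92.3057; S(3,3) = 69.9302
Terminal payoffs V(N, i) = max(S_T - K, 0):
  V(3,0) = 47.626145; V(3,1) = 8.640779; V(3,2) = 0.000000; V(3,3) = 0.000000
Backward induction: V(k, i) = exp(-r*dt) * [p * V(k+1, i) + (1-p) * V(k+1, i+1)].
  V(2,0) = exp(-r*dt) * [p*47.626145 + (1-p)*8.640779] = 27.253480
  V(2,1) = exp(-r*dt) * [p*8.640779 + (1-p)*0.000000] = 4.133312
  V(2,2) = exp(-r*dt) * [p*0.000000 + (1-p)*0.000000] = 0.000000
  V(1,0) = exp(-r*dt) * [p*27.253480 + (1-p)*4.133312] = 15.175646
  V(1,1) = exp(-r*dt) * [p*4.133312 + (1-p)*0.000000] = 1.977168
  V(0,0) = exp(-r*dt) * [p*15.175646 + (1-p)*1.977168] = 8.282432

Answer: Price = V(0,0) = 8.2824


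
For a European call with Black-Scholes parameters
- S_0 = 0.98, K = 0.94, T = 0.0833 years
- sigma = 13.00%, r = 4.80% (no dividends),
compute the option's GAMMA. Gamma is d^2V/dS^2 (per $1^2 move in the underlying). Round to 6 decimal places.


Answer: Gamma = 5.054568

Derivation:
d1 = 1.2359983626; d2 = 1.1984781014
phi(d1) = 0.1858557378; exp(-qT) = 1.0000000000; exp(-rT) = 0.9960095830
Gamma = exp(-qT) * phi(d1) / (S * sigma * sqrt(T)) = 1.0000000000 * 0.1858557378 / (0.9800 * 0.1300 * 0.2886173938) = 5.054568


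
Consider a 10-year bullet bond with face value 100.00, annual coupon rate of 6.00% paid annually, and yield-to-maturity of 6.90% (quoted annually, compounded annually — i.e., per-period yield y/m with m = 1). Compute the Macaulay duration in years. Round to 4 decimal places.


Answer: Macaulay duration = 7.7186 years

Derivation:
Coupon per period c = face * coupon_rate / m = 6.000000
Periods per year m = 1; per-period yield y/m = 0.069000
Number of cashflows N = 10
Cashflows (t years, CF_t, discount factor 1/(1+y/m)^(m*t), PV):
  t = 1.0000: CF_t = 6.000000, DF = 0.935454, PV = 5.612722
  t = 2.0000: CF_t = 6.000000, DF = 0.875074, PV = 5.250442
  t = 3.0000: CF_t = 6.000000, DF = 0.818591, PV = 4.911545
  t = 4.0000: CF_t = 6.000000, DF = 0.765754, PV = 4.594523
  t = 5.0000: CF_t = 6.000000, DF = 0.716327, PV = 4.297964
  t = 6.0000: CF_t = 6.000000, DF = 0.670091, PV = 4.020546
  t = 7.0000: CF_t = 6.000000, DF = 0.626839, PV = 3.761034
  t = 8.0000: CF_t = 6.000000, DF = 0.586379, PV = 3.518274
  t = 9.0000: CF_t = 6.000000, DF = 0.548530, PV = 3.291182
  t = 10.0000: CF_t = 106.000000, DF = 0.513125, PV = 54.391222
Price P = sum_t PV_t = 93.649453
Macaulay numerator sum_t t * PV_t:
  t * PV_t at t = 1.0000: 5.612722
  t * PV_t at t = 2.0000: 10.500883
  t * PV_t at t = 3.0000: 14.734635
  t * PV_t at t = 4.0000: 18.378092
  t * PV_t at t = 5.0000: 21.489818
  t * PV_t at t = 6.0000: 24.123275
  t * PV_t at t = 7.0000: 26.327241
  t * PV_t at t = 8.0000: 28.146189
  t * PV_t at t = 9.0000: 29.620638
  t * PV_t at t = 10.0000: 543.912216
Macaulay duration D = (sum_t t * PV_t) / P = 722.845710 / 93.649453 = 7.718632


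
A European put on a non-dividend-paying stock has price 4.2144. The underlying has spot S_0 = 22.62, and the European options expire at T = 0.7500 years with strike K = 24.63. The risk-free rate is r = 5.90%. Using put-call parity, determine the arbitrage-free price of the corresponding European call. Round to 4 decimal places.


Put-call parity: C - P = S_0 * exp(-qT) - K * exp(-rT).
S_0 * exp(-qT) = 22.6200 * 1.00000000 = 22.62000000
K * exp(-rT) = 24.6300 * 0.95671475 = 23.56388427
C = P + S*exp(-qT) - K*exp(-rT)
C = 4.2144 + 22.62000000 - 23.56388427 = 3.2705

Answer: Call price = 3.2705


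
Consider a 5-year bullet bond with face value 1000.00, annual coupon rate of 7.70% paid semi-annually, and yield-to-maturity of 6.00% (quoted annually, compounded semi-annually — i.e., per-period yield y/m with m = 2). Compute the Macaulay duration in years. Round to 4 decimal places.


Coupon per period c = face * coupon_rate / m = 38.500000
Periods per year m = 2; per-period yield y/m = 0.030000
Number of cashflows N = 10
Cashflows (t years, CF_t, discount factor 1/(1+y/m)^(m*t), PV):
  t = 0.5000: CF_t = 38.500000, DF = 0.970874, PV = 37.378641
  t = 1.0000: CF_t = 38.500000, DF = 0.942596, PV = 36.289943
  t = 1.5000: CF_t = 38.500000, DF = 0.915142, PV = 35.232954
  t = 2.0000: CF_t = 38.500000, DF = 0.888487, PV = 34.206751
  t = 2.5000: CF_t = 38.500000, DF = 0.862609, PV = 33.210438
  t = 3.0000: CF_t = 38.500000, DF = 0.837484, PV = 32.243144
  t = 3.5000: CF_t = 38.500000, DF = 0.813092, PV = 31.304023
  t = 4.0000: CF_t = 38.500000, DF = 0.789409, PV = 30.392256
  t = 4.5000: CF_t = 38.500000, DF = 0.766417, PV = 29.507044
  t = 5.0000: CF_t = 1038.500000, DF = 0.744094, PV = 772.741531
Price P = sum_t PV_t = 1072.506724
Macaulay numerator sum_t t * PV_t:
  t * PV_t at t = 0.5000: 18.689320
  t * PV_t at t = 1.0000: 36.289943
  t * PV_t at t = 1.5000: 52.849431
  t * PV_t at t = 2.0000: 68.413503
  t * PV_t at t = 2.5000: 83.026095
  t * PV_t at t = 3.0000: 96.729432
  t * PV_t at t = 3.5000: 109.564081
  t * PV_t at t = 4.0000: 121.569022
  t * PV_t at t = 4.5000: 132.781699
  t * PV_t at t = 5.0000: 3863.707653
Macaulay duration D = (sum_t t * PV_t) / P = 4583.620179 / 1072.506724 = 4.273745

Answer: Macaulay duration = 4.2737 years


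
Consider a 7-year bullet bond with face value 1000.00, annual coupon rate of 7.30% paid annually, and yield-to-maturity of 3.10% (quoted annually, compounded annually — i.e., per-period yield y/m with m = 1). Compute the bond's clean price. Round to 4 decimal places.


Coupon per period c = face * coupon_rate / m = 73.000000
Periods per year m = 1; per-period yield y/m = 0.031000
Number of cashflows N = 7
Cashflows (t years, CF_t, discount factor 1/(1+y/m)^(m*t), PV):
  t = 1.0000: CF_t = 73.000000, DF = 0.969932, PV = 70.805044
  t = 2.0000: CF_t = 73.000000, DF = 0.940768, PV = 68.676085
  t = 3.0000: CF_t = 73.000000, DF = 0.912481, PV = 66.611140
  t = 4.0000: CF_t = 73.000000, DF = 0.885045, PV = 64.608283
  t = 5.0000: CF_t = 73.000000, DF = 0.858434, PV = 62.665648
  t = 6.0000: CF_t = 73.000000, DF = 0.832622, PV = 60.781424
  t = 7.0000: CF_t = 1073.000000, DF = 0.807587, PV = 866.540898
Price P = sum_t PV_t = 1260.688521

Answer: Price = 1260.6885


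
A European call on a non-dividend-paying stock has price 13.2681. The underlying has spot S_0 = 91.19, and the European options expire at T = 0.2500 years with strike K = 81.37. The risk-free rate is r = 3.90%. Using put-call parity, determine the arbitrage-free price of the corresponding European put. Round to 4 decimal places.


Answer: Put price = 2.6586

Derivation:
Put-call parity: C - P = S_0 * exp(-qT) - K * exp(-rT).
S_0 * exp(-qT) = 91.1900 * 1.00000000 = 91.19000000
K * exp(-rT) = 81.3700 * 0.99029738 = 80.58049758
P = C - S*exp(-qT) + K*exp(-rT)
P = 13.2681 - 91.19000000 + 80.58049758 = 2.6586


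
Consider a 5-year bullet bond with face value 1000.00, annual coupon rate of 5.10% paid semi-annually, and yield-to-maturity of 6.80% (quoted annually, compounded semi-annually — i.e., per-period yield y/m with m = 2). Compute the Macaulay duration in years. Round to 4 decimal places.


Answer: Macaulay duration = 4.4522 years

Derivation:
Coupon per period c = face * coupon_rate / m = 25.500000
Periods per year m = 2; per-period yield y/m = 0.034000
Number of cashflows N = 10
Cashflows (t years, CF_t, discount factor 1/(1+y/m)^(m*t), PV):
  t = 0.5000: CF_t = 25.500000, DF = 0.967118, PV = 24.661509
  t = 1.0000: CF_t = 25.500000, DF = 0.935317, PV = 23.850589
  t = 1.5000: CF_t = 25.500000, DF = 0.904562, PV = 23.066333
  t = 2.0000: CF_t = 25.500000, DF = 0.874818, PV = 22.307866
  t = 2.5000: CF_t = 25.500000, DF = 0.846052, PV = 21.574338
  t = 3.0000: CF_t = 25.500000, DF = 0.818233, PV = 20.864931
  t = 3.5000: CF_t = 25.500000, DF = 0.791327, PV = 20.178850
  t = 4.0000: CF_t = 25.500000, DF = 0.765307, PV = 19.515329
  t = 4.5000: CF_t = 25.500000, DF = 0.740142, PV = 18.873625
  t = 5.0000: CF_t = 1025.500000, DF = 0.715805, PV = 734.057833
Price P = sum_t PV_t = 928.951203
Macaulay numerator sum_t t * PV_t:
  t * PV_t at t = 0.5000: 12.330754
  t * PV_t at t = 1.0000: 23.850589
  t * PV_t at t = 1.5000: 34.599500
  t * PV_t at t = 2.0000: 44.615732
  t * PV_t at t = 2.5000: 53.935846
  t * PV_t at t = 3.0000: 62.594792
  t * PV_t at t = 3.5000: 70.625975
  t * PV_t at t = 4.0000: 78.061315
  t * PV_t at t = 4.5000: 84.931314
  t * PV_t at t = 5.0000: 3670.289163
Macaulay duration D = (sum_t t * PV_t) / P = 4135.834980 / 928.951203 = 4.452155


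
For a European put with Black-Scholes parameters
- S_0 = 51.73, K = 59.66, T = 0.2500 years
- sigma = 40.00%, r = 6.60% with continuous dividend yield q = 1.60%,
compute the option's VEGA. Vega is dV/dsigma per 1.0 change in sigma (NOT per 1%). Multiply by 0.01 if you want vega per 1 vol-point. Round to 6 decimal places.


d1 = -0.5506194754; d2 = -0.7506194754
phi(d1) = 0.3428269642; exp(-qT) = 0.9960079893; exp(-rT) = 0.9836353794
Vega = S * exp(-qT) * phi(d1) * sqrt(T) = 51.7300 * 0.9960079893 * 0.3428269642 * 0.5000000000 = 8.831821

Answer: Vega = 8.831821


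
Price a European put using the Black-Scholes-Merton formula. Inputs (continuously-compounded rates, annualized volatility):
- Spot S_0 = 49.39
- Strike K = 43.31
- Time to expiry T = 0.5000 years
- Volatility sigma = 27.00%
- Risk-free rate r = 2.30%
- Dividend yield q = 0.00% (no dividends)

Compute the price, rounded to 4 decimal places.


Answer: Price = 1.1519

Derivation:
d1 = (ln(S/K) + (r - q + 0.5*sigma^2) * T) / (sigma * sqrt(T)) = 0.84375867
d2 = d1 - sigma * sqrt(T) = 0.65283984
exp(-rT) = 0.98856587; exp(-qT) = 1.00000000
P = K * exp(-rT) * N(-d2) - S_0 * exp(-qT) * N(-d1)
N(-d1) = 0.19940214; N(-d2) = 0.25692977
P = 43.3100 * 0.98856587 * 0.25692977 - 49.3900 * 1.00000000 * 0.19940214 = 1.1519
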